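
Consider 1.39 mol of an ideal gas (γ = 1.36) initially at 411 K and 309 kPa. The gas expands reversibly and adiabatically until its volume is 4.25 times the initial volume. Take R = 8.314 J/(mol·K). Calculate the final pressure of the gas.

43.2 kPa

V₁ = nRT₁/P₁ = 1.39×8.314×411/309 = 15.4 L.
Adiabatic: TV^(γ−1) = const ⇒ T₂ = 411×(0.235)^0.360 = 244 K; PV^γ = const ⇒ P₂ = 43.2 kPa.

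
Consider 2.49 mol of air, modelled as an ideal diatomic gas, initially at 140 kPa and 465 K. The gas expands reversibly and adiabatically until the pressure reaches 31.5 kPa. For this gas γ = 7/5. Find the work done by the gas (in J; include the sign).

8350 J

V₁ = nRT₁/P₁ = 2.49×8.314×465/140 = 68.8 L.
Adiabatic: T₂/T₁ = (P₂/P₁)^((γ−1)/γ) ⇒ T₂ = 465×(0.225)^0.286 = 304 K; V₂ = 200 L.
ΔU = nCvΔT = 2.49×20.8×(304−465) = -8350 J.
Q = 0 for an adiabatic process, so W = −ΔU = 8350 J.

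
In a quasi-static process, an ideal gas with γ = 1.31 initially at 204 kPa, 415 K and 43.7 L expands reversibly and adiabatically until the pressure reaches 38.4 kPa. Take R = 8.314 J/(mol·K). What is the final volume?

Adiabatic: T₂/T₁ = (P₂/P₁)^((γ−1)/γ) ⇒ T₂ = 415×(0.188)^0.237 = 280 K; V₂ = 156 L.

156 L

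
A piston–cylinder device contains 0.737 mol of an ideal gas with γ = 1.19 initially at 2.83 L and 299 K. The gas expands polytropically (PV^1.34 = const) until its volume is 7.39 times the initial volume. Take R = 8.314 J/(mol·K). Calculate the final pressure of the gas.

44.4 kPa

P₁ = nRT₁/V₁ = 0.737×8.314×299/2.83 = 647 kPa.
Polytropic n=1.34: T₂ = T₁(V₁/V₂)^(n−1) = 299×(0.135)^0.34 = 151 K; P₂ = P₁(V₁/V₂)^n = 44.4 kPa.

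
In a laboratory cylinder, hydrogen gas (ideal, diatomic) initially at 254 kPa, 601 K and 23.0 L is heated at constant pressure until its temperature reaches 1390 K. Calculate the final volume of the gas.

53.2 L

Isobaric: P stays 254 kPa; V/T = const ⇒ T₂ = 1390 K, V₂ = 53.2 L.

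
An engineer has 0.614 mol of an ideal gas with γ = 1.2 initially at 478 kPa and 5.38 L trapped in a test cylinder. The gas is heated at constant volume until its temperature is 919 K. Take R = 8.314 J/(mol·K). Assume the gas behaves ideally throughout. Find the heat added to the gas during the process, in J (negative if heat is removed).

10600 J

T₁ = P₁V₁/(nR) = 478×5.38/(0.614×8.314) = 504 K.
Isochoric: V stays 5.38 L; P/T = const ⇒ T₂ = 919 K, P₂ = 872 kPa.
W = 0 (no volume change).
ΔU = nCvΔT = 0.614×41.6×(919−504) = 10600 J.
Q = ΔU = 10600 J.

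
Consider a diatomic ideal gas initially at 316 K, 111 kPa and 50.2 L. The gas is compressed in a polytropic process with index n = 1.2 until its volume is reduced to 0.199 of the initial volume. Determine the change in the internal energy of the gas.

n = P₁V₁/(RT₁) = 111×50.2/(8.314×316) = 2.12 mol.
Polytropic n=1.2: T₂ = T₁(V₁/V₂)^(n−1) = 316×(5.03)^0.20 = 436 K; P₂ = P₁(V₁/V₂)^n = 770 kPa.
For an ideal gas ΔU = nCvΔT with Cv = (5/2)R = 20.8 J/(mol·K).
ΔU = 2.12×20.8×(436−316) = 5310 J.

5310 J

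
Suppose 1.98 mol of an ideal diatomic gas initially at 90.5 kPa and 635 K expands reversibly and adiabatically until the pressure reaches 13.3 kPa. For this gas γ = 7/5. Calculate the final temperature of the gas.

367 K

V₁ = nRT₁/P₁ = 1.98×8.314×635/90.5 = 116 L.
Adiabatic: T₂/T₁ = (P₂/P₁)^((γ−1)/γ) ⇒ T₂ = 635×(0.147)^0.286 = 367 K; V₂ = 454 L.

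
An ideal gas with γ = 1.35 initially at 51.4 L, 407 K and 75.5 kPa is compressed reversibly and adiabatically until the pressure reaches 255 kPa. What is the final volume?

Adiabatic: T₂/T₁ = (P₂/P₁)^((γ−1)/γ) ⇒ T₂ = 407×(3.38)^0.259 = 558 K; V₂ = 20.9 L.

20.9 L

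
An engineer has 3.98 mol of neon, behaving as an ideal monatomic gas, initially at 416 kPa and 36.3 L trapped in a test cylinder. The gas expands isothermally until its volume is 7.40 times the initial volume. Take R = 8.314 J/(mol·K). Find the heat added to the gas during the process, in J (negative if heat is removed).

30200 J

T₁ = P₁V₁/(nR) = 416×36.3/(3.98×8.314) = 456 K.
Isothermal: T stays 456 K; PV = const ⇒ V₂ = 269 L, P₂ = 56.2 kPa.
ΔU = 0 (ideal gas, T constant).
W = nRT ln(V₂/V₁) = 3.98×8.314×456×ln(7.40) = 30200 J.
Q = ΔU + W = 30200 J.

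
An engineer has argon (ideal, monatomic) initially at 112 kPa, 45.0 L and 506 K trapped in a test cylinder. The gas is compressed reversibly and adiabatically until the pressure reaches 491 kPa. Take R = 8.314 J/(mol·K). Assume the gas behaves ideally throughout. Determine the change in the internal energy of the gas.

n = P₁V₁/(RT₁) = 112×45.0/(8.314×506) = 1.20 mol.
Adiabatic: T₂/T₁ = (P₂/P₁)^((γ−1)/γ) ⇒ T₂ = 506×(4.38)^0.400 = 914 K; V₂ = 18.5 L.
For an ideal gas ΔU = nCvΔT with Cv = (3/2)R = 12.5 J/(mol·K).
ΔU = 1.20×12.5×(914−506) = 6090 J.

6090 J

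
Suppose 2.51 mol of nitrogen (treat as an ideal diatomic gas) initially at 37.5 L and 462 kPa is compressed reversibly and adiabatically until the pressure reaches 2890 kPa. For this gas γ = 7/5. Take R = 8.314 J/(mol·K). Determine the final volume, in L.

10.1 L

T₁ = P₁V₁/(nR) = 462×37.5/(2.51×8.314) = 830 K.
Adiabatic: T₂/T₁ = (P₂/P₁)^((γ−1)/γ) ⇒ T₂ = 830×(6.26)^0.286 = 1400 K; V₂ = 10.1 L.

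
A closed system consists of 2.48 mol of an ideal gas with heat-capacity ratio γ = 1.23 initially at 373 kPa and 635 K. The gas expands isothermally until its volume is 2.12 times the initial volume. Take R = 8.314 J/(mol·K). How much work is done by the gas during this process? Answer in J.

9840 J

V₁ = nRT₁/P₁ = 2.48×8.314×635/373 = 35.1 L.
Isothermal: T stays 635 K; PV = const ⇒ V₂ = 74.4 L, P₂ = 176 kPa.
W = nRT ln(V₂/V₁) = 2.48×8.314×635×ln(2.12) = 9840 J.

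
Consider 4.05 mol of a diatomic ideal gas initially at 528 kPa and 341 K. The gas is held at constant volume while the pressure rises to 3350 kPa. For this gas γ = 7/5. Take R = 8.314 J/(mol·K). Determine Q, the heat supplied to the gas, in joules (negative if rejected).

153000 J

V₁ = nRT₁/P₁ = 4.05×8.314×341/528 = 21.7 L.
Isochoric: V stays 21.7 L; P/T = const ⇒ T₂ = 2160 K, P₂ = 3350 kPa.
W = 0 (no volume change).
ΔU = nCvΔT = 4.05×20.8×(2160−341) = 153000 J.
Q = ΔU = 153000 J.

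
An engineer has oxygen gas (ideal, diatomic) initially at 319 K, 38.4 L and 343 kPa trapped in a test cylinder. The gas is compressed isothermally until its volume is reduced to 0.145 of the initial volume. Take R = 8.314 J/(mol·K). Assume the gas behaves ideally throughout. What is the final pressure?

Isothermal: T stays 319 K; PV = const ⇒ V₂ = 5.57 L, P₂ = 2370 kPa.

2370 kPa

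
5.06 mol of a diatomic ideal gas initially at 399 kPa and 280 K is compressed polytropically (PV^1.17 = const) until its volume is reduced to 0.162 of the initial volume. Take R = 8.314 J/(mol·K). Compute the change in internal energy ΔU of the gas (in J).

10700 J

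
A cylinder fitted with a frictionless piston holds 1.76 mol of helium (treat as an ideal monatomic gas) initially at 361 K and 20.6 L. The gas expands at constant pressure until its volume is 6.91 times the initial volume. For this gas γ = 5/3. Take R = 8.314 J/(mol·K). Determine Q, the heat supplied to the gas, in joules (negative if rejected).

P₁ = nRT₁/V₁ = 1.76×8.314×361/20.6 = 256 kPa.
Isobaric: P stays 256 kPa; V/T = const ⇒ T₂ = 2490 K, V₂ = 142 L.
W = PΔV = 256×(142−20.6) kPa·L = 31200 J.
ΔU = nCvΔT = 1.76×12.5×(2490−361) = 46800 J.
Q = ΔU + W = nCpΔT = 78000 J.

78000 J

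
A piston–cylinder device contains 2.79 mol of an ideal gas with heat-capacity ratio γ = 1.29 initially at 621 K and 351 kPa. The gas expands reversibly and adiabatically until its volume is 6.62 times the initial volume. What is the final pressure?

30.6 kPa

V₁ = nRT₁/P₁ = 2.79×8.314×621/351 = 41.0 L.
Adiabatic: TV^(γ−1) = const ⇒ T₂ = 621×(0.151)^0.290 = 359 K; PV^γ = const ⇒ P₂ = 30.6 kPa.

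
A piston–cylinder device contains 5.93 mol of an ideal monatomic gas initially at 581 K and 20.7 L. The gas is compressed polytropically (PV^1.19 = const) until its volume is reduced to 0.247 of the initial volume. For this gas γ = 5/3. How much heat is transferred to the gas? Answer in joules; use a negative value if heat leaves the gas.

-32800 J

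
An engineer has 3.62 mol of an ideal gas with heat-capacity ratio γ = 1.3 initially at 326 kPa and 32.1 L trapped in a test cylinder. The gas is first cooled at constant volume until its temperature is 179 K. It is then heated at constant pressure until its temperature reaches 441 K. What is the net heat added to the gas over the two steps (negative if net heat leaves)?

17200 J

T₁ = P₁V₁/(nR) = 326×32.1/(3.62×8.314) = 348 K.
Step 1 — Isochoric: V stays 32.1 L; P/T = const ⇒ T₂ = 179 K, P₂ = 168 kPa.
W = 0 (no volume change).
ΔU = nCvΔT = 3.62×27.7×(179−348) = -16900 J.
Q = ΔU = -16900 J.
State after step 1: P = 168 kPa, V = 32.1 L, T = 179 K.
Step 2 — Isobaric: P stays 168 kPa; V/T = const ⇒ T₂ = 441 K, V₂ = 79.1 L.
W = PΔV = 168×(79.1−32.1) kPa·L = 7890 J.
ΔU = nCvΔT = 3.62×27.7×(441−179) = 26300 J.
Q = ΔU + W = nCpΔT = 34200 J.
Net over both steps: W = 7890 J, Q = 17200 J, ΔU = 9360 J.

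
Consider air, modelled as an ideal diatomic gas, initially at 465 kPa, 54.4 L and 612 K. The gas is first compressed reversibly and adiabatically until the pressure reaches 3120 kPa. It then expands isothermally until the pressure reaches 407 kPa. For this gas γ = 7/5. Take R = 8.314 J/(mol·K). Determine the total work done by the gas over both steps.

43100 J

n = P₁V₁/(RT₁) = 465×54.4/(8.314×612) = 4.97 mol.
Step 1 — Adiabatic: T₂/T₁ = (P₂/P₁)^((γ−1)/γ) ⇒ T₂ = 612×(6.71)^0.286 = 1050 K; V₂ = 14.0 L.
ΔU = nCvΔT = 4.97×20.8×(1050−612) = 45700 J.
Q = 0 for an adiabatic process, so W = −ΔU = -45700 J.
State after step 1: P = 3120 kPa, V = 14.0 L, T = 1050 K.
Step 2 — Isothermal: T stays 1050 K; PV = const ⇒ V₂ = 107 L, P₂ = 407 kPa.
ΔU = 0 (ideal gas, T constant).
W = nRT ln(V₂/V₁) = 4.97×8.314×1050×ln(7.67) = 88800 J.
Q = ΔU + W = 88800 J.
Net over both steps: W = 43100 J, Q = 88800 J, ΔU = 45700 J.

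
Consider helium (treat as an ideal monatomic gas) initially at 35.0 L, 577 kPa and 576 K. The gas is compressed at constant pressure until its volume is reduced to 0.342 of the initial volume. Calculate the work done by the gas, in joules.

n = P₁V₁/(RT₁) = 577×35.0/(8.314×576) = 4.22 mol.
Isobaric: P stays 577 kPa; V/T = const ⇒ T₂ = 197 K, V₂ = 12.0 L.
W = PΔV = 577×(12.0−35.0) kPa·L = -13300 J.

-13300 J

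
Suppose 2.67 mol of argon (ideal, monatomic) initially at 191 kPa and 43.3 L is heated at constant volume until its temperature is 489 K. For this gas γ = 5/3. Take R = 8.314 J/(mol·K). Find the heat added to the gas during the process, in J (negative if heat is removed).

3880 J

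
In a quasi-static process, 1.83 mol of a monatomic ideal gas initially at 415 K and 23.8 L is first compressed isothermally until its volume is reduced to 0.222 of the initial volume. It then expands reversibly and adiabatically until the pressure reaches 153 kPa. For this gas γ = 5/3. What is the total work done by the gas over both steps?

-4190 J

P₁ = nRT₁/V₁ = 1.83×8.314×415/23.8 = 265 kPa.
Step 1 — Isothermal: T stays 415 K; PV = const ⇒ V₂ = 5.28 L, P₂ = 1200 kPa.
ΔU = 0 (ideal gas, T constant).
W = nRT ln(V₂/V₁) = 1.83×8.314×415×ln(0.222) = -9500 J.
Q = ΔU + W = -9500 J.
State after step 1: P = 1200 kPa, V = 5.28 L, T = 415 K.
Step 2 — Adiabatic: T₂/T₁ = (P₂/P₁)^((γ−1)/γ) ⇒ T₂ = 415×(0.128)^0.400 = 182 K; V₂ = 18.1 L.
ΔU = nCvΔT = 1.83×12.5×(182−415) = -5310 J.
Q = 0 for an adiabatic process, so W = −ΔU = 5310 J.
Net over both steps: W = -4190 J, Q = -9500 J, ΔU = -5310 J.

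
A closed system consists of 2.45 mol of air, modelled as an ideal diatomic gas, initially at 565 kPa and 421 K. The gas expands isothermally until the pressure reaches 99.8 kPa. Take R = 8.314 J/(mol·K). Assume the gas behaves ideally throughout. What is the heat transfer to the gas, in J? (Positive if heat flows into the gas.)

14900 J

V₁ = nRT₁/P₁ = 2.45×8.314×421/565 = 15.2 L.
Isothermal: T stays 421 K; PV = const ⇒ V₂ = 85.9 L, P₂ = 99.8 kPa.
ΔU = 0 (ideal gas, T constant).
W = nRT ln(V₂/V₁) = 2.45×8.314×421×ln(5.66) = 14900 J.
Q = ΔU + W = 14900 J.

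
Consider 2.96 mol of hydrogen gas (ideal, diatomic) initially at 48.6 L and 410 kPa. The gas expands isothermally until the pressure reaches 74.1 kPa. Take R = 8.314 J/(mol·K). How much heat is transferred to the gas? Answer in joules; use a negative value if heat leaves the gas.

34100 J

T₁ = P₁V₁/(nR) = 410×48.6/(2.96×8.314) = 810 K.
Isothermal: T stays 810 K; PV = const ⇒ V₂ = 269 L, P₂ = 74.1 kPa.
ΔU = 0 (ideal gas, T constant).
W = nRT ln(V₂/V₁) = 2.96×8.314×810×ln(5.53) = 34100 J.
Q = ΔU + W = 34100 J.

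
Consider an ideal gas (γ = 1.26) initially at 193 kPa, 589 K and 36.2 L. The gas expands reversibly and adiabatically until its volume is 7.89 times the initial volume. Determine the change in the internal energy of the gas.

n = P₁V₁/(RT₁) = 193×36.2/(8.314×589) = 1.43 mol.
Adiabatic: TV^(γ−1) = const ⇒ T₂ = 589×(0.127)^0.260 = 344 K; PV^γ = const ⇒ P₂ = 14.3 kPa.
For an ideal gas ΔU = nCvΔT with Cv = R/(γ−1) = 32.0 J/(mol·K).
ΔU = 1.43×32.0×(344−589) = -11200 J.

-11200 J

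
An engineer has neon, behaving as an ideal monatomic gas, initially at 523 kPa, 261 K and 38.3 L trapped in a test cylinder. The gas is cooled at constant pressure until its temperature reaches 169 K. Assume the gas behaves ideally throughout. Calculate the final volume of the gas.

Isobaric: P stays 523 kPa; V/T = const ⇒ T₂ = 169 K, V₂ = 24.8 L.

24.8 L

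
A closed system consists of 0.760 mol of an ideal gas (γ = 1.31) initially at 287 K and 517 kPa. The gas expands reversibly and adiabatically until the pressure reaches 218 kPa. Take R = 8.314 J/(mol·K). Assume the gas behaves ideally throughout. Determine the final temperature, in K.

234 K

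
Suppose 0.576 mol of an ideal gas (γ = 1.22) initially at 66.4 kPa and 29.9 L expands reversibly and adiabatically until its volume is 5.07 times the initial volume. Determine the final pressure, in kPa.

T₁ = P₁V₁/(nR) = 66.4×29.9/(0.576×8.314) = 415 K.
Adiabatic: TV^(γ−1) = const ⇒ T₂ = 415×(0.197)^0.220 = 290 K; PV^γ = const ⇒ P₂ = 9.16 kPa.

9.16 kPa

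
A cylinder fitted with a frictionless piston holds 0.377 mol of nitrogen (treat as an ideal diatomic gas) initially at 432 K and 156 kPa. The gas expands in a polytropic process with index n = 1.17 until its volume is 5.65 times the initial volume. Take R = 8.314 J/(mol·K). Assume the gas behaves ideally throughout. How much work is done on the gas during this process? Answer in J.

-2030 J

V₁ = nRT₁/P₁ = 0.377×8.314×432/156 = 8.68 L.
Polytropic n=1.17: T₂ = T₁(V₁/V₂)^(n−1) = 432×(0.177)^0.17 = 322 K; P₂ = P₁(V₁/V₂)^n = 20.6 kPa.
W = (P₁V₁−P₂V₂)/(n−1) = (156×8.68−20.6×49.0)/0.17 = 2030 J.
Work done on the gas = −W_by = -2030 J.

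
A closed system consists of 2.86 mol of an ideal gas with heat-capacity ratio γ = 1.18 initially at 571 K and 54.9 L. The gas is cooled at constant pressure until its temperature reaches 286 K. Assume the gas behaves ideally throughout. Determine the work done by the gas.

P₁ = nRT₁/V₁ = 2.86×8.314×571/54.9 = 247 kPa.
Isobaric: P stays 247 kPa; V/T = const ⇒ T₂ = 286 K, V₂ = 27.5 L.
W = PΔV = 247×(27.5−54.9) kPa·L = -6780 J.

-6780 J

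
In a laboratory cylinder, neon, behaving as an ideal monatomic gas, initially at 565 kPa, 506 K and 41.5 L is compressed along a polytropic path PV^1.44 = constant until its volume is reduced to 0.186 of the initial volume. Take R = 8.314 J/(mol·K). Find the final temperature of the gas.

Polytropic n=1.44: T₂ = T₁(V₁/V₂)^(n−1) = 506×(5.38)^0.44 = 1060 K; P₂ = P₁(V₁/V₂)^n = 6370 kPa.

1060 K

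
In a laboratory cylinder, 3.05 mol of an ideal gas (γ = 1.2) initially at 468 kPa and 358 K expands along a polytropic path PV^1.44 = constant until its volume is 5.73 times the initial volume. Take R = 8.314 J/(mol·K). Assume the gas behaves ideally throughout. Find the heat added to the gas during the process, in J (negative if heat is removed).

-13300 J

V₁ = nRT₁/P₁ = 3.05×8.314×358/468 = 19.4 L.
Polytropic n=1.44: T₂ = T₁(V₁/V₂)^(n−1) = 358×(0.175)^0.44 = 166 K; P₂ = P₁(V₁/V₂)^n = 37.9 kPa.
W = (P₁V₁−P₂V₂)/(n−1) = (468×19.4−37.9×111)/0.44 = 11100 J.
ΔU = nCvΔT = 3.05×41.6×(166−358) = -24300 J.
Q = ΔU + W = -13300 J.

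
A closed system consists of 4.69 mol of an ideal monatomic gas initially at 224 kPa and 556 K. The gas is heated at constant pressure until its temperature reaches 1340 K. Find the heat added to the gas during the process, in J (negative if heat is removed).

V₁ = nRT₁/P₁ = 4.69×8.314×556/224 = 96.8 L.
Isobaric: P stays 224 kPa; V/T = const ⇒ T₂ = 1340 K, V₂ = 233 L.
W = PΔV = 224×(233−96.8) kPa·L = 30600 J.
ΔU = nCvΔT = 4.69×12.5×(1340−556) = 45900 J.
Q = ΔU + W = nCpΔT = 76400 J.

76400 J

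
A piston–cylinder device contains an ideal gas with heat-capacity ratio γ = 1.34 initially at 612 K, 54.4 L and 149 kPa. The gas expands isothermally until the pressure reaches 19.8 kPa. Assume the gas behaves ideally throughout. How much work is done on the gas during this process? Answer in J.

-16400 J

n = P₁V₁/(RT₁) = 149×54.4/(8.314×612) = 1.59 mol.
Isothermal: T stays 612 K; PV = const ⇒ V₂ = 409 L, P₂ = 19.8 kPa.
W = nRT ln(V₂/V₁) = 1.59×8.314×612×ln(7.53) = 16400 J.
Work done on the gas = −W_by = -16400 J.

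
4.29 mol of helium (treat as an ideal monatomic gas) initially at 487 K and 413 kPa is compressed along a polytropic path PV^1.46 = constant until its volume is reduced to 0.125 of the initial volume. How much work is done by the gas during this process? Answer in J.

-60500 J

V₁ = nRT₁/P₁ = 4.29×8.314×487/413 = 42.1 L.
Polytropic n=1.46: T₂ = T₁(V₁/V₂)^(n−1) = 487×(8.00)^0.46 = 1270 K; P₂ = P₁(V₁/V₂)^n = 8600 kPa.
W = (P₁V₁−P₂V₂)/(n−1) = (413×42.1−8600×5.26)/0.46 = -60500 J.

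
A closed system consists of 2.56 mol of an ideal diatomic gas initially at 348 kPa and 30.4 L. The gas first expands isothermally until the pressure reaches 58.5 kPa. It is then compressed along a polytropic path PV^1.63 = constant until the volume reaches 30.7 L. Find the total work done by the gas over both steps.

-15700 J

T₁ = P₁V₁/(nR) = 348×30.4/(2.56×8.314) = 497 K.
Step 1 — Isothermal: T stays 497 K; PV = const ⇒ V₂ = 181 L, P₂ = 58.5 kPa.
ΔU = 0 (ideal gas, T constant).
W = nRT ln(V₂/V₁) = 2.56×8.314×497×ln(5.95) = 18900 J.
Q = ΔU + W = 18900 J.
State after step 1: P = 58.5 kPa, V = 181 L, T = 497 K.
Step 2 — Polytropic n=1.63: T₂ = T₁(V₁/V₂)^(n−1) = 497×(5.89)^0.63 = 1520 K; P₂ = P₁(V₁/V₂)^n = 1050 kPa.
W = (P₁V₁−P₂V₂)/(n−1) = (58.5×181−1050×30.7)/0.63 = -34500 J.
ΔU = nCvΔT = 2.56×20.8×(1520−497) = 54400 J.
Q = ΔU + W = 19900 J.
Net over both steps: W = -15700 J, Q = 38700 J, ΔU = 54400 J.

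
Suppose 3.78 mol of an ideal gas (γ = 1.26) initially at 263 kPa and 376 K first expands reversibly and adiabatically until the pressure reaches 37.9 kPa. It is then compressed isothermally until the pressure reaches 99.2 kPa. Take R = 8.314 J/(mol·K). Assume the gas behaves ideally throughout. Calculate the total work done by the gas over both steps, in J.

7350 J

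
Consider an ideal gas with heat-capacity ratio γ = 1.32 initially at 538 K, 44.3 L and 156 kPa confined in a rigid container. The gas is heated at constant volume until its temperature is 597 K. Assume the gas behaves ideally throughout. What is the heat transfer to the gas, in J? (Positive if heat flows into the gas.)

n = P₁V₁/(RT₁) = 156×44.3/(8.314×538) = 1.55 mol.
Isochoric: V stays 44.3 L; P/T = const ⇒ T₂ = 597 K, P₂ = 173 kPa.
W = 0 (no volume change).
ΔU = nCvΔT = 1.55×26.0×(597−538) = 2370 J.
Q = ΔU = 2370 J.

2370 J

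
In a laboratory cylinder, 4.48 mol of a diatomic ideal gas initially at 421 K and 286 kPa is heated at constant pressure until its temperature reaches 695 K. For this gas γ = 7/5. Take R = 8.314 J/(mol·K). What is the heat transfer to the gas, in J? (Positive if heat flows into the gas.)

V₁ = nRT₁/P₁ = 4.48×8.314×421/286 = 54.8 L.
Isobaric: P stays 286 kPa; V/T = const ⇒ T₂ = 695 K, V₂ = 90.5 L.
W = PΔV = 286×(90.5−54.8) kPa·L = 10200 J.
ΔU = nCvΔT = 4.48×20.8×(695−421) = 25500 J.
Q = ΔU + W = nCpΔT = 35700 J.

35700 J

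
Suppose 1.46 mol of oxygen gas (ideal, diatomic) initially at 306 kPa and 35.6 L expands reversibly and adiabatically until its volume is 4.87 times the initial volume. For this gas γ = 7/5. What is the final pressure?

T₁ = P₁V₁/(nR) = 306×35.6/(1.46×8.314) = 897 K.
Adiabatic: TV^(γ−1) = const ⇒ T₂ = 897×(0.205)^0.400 = 476 K; PV^γ = const ⇒ P₂ = 33.4 kPa.

33.4 kPa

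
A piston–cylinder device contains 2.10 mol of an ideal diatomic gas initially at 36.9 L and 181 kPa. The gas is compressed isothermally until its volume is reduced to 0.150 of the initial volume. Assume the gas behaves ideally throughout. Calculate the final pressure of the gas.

T₁ = P₁V₁/(nR) = 181×36.9/(2.10×8.314) = 383 K.
Isothermal: T stays 383 K; PV = const ⇒ V₂ = 5.53 L, P₂ = 1210 kPa.

1210 kPa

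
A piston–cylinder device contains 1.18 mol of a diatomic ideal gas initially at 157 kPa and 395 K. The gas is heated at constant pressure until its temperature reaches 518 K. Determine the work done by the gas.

1210 J

V₁ = nRT₁/P₁ = 1.18×8.314×395/157 = 24.7 L.
Isobaric: P stays 157 kPa; V/T = const ⇒ T₂ = 518 K, V₂ = 32.4 L.
W = PΔV = 157×(32.4−24.7) kPa·L = 1210 J.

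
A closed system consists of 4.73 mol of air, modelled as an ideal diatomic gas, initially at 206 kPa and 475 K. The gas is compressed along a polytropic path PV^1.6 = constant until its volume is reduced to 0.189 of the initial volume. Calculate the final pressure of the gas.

2960 kPa

V₁ = nRT₁/P₁ = 4.73×8.314×475/206 = 90.7 L.
Polytropic n=1.6: T₂ = T₁(V₁/V₂)^(n−1) = 475×(5.29)^0.60 = 1290 K; P₂ = P₁(V₁/V₂)^n = 2960 kPa.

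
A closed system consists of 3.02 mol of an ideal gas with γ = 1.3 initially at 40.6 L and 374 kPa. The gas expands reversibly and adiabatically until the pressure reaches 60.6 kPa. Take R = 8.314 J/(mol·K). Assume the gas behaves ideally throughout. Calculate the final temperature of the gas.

397 K

T₁ = P₁V₁/(nR) = 374×40.6/(3.02×8.314) = 605 K.
Adiabatic: T₂/T₁ = (P₂/P₁)^((γ−1)/γ) ⇒ T₂ = 605×(0.162)^0.231 = 397 K; V₂ = 165 L.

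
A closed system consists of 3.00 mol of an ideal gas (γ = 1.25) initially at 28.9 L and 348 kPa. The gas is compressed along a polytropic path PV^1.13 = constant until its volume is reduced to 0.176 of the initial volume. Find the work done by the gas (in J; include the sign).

-19600 J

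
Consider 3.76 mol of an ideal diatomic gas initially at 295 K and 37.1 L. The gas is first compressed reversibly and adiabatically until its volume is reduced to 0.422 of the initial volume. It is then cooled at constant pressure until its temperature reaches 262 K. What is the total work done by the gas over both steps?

-14300 J

P₁ = nRT₁/V₁ = 3.76×8.314×295/37.1 = 249 kPa.
Step 1 — Adiabatic: TV^(γ−1) = const ⇒ T₂ = 295×(2.37)^0.400 = 417 K; PV^γ = const ⇒ P₂ = 832 kPa.
ΔU = nCvΔT = 3.76×20.8×(417−295) = 9500 J.
Q = 0 for an adiabatic process, so W = −ΔU = -9500 J.
State after step 1: P = 832 kPa, V = 15.7 L, T = 417 K.
Step 2 — Isobaric: P stays 832 kPa; V/T = const ⇒ T₂ = 262 K, V₂ = 9.85 L.
W = PΔV = 832×(9.85−15.7) kPa·L = -4830 J.
ΔU = nCvΔT = 3.76×20.8×(262−417) = -12100 J.
Q = ΔU + W = nCpΔT = -16900 J.
Net over both steps: W = -14300 J, Q = -16900 J, ΔU = -2580 J.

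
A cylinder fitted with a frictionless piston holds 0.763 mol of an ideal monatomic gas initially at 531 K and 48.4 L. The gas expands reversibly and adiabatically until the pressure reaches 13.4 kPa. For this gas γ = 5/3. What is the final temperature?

P₁ = nRT₁/V₁ = 0.763×8.314×531/48.4 = 69.6 kPa.
Adiabatic: T₂/T₁ = (P₂/P₁)^((γ−1)/γ) ⇒ T₂ = 531×(0.193)^0.400 = 275 K; V₂ = 130 L.

275 K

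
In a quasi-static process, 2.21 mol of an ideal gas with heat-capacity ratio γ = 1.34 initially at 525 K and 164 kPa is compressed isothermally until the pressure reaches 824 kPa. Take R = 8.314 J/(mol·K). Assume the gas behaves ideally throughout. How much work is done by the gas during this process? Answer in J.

-15600 J

V₁ = nRT₁/P₁ = 2.21×8.314×525/164 = 58.8 L.
Isothermal: T stays 525 K; PV = const ⇒ V₂ = 11.7 L, P₂ = 824 kPa.
W = nRT ln(V₂/V₁) = 2.21×8.314×525×ln(0.199) = -15600 J.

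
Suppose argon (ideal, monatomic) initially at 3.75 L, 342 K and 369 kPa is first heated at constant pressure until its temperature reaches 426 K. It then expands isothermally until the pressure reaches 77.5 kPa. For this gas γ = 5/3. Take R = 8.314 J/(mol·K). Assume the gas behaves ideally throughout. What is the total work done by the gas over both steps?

n = P₁V₁/(RT₁) = 369×3.75/(8.314×342) = 0.487 mol.
Step 1 — Isobaric: P stays 369 kPa; V/T = const ⇒ T₂ = 426 K, V₂ = 4.67 L.
W = PΔV = 369×(4.67−3.75) kPa·L = 340 J.
ΔU = nCvΔT = 0.487×12.5×(426−342) = 510 J.
Q = ΔU + W = nCpΔT = 850 J.
State after step 1: P = 369 kPa, V = 4.67 L, T = 426 K.
Step 2 — Isothermal: T stays 426 K; PV = const ⇒ V₂ = 22.2 L, P₂ = 77.5 kPa.
ΔU = 0 (ideal gas, T constant).
W = nRT ln(V₂/V₁) = 0.487×8.314×426×ln(4.76) = 2690 J.
Q = ΔU + W = 2690 J.
Net over both steps: W = 3030 J, Q = 3540 J, ΔU = 510 J.

3030 J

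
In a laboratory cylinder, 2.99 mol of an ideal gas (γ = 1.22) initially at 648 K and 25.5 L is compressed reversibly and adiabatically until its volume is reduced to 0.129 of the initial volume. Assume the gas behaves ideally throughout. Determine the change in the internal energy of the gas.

41700 J

P₁ = nRT₁/V₁ = 2.99×8.314×648/25.5 = 632 kPa.
Adiabatic: TV^(γ−1) = const ⇒ T₂ = 648×(7.75)^0.220 = 1020 K; PV^γ = const ⇒ P₂ = 7680 kPa.
For an ideal gas ΔU = nCvΔT with Cv = R/(γ−1) = 37.8 J/(mol·K).
ΔU = 2.99×37.8×(1020−648) = 41700 J.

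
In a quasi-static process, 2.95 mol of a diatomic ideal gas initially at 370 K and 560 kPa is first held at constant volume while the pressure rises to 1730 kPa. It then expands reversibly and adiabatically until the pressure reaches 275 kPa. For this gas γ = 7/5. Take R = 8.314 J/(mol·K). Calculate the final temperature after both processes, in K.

V₁ = nRT₁/P₁ = 2.95×8.314×370/560 = 16.2 L.
Step 1 — Isochoric: V stays 16.2 L; P/T = const ⇒ T₂ = 1140 K, P₂ = 1730 kPa.
W = 0 (no volume change).
ΔU = nCvΔT = 2.95×20.8×(1140−370) = 47400 J.
Q = ΔU = 47400 J.
State after step 1: P = 1730 kPa, V = 16.2 L, T = 1140 K.
Step 2 — Adiabatic: T₂/T₁ = (P₂/P₁)^((γ−1)/γ) ⇒ T₂ = 1140×(0.159)^0.286 = 676 K; V₂ = 60.3 L.
ΔU = nCvΔT = 2.95×20.8×(676−1140) = -28600 J.
Q = 0 for an adiabatic process, so W = −ΔU = 28600 J.
Net over both steps: W = 28600 J, Q = 47400 J, ΔU = 18800 J.

676 K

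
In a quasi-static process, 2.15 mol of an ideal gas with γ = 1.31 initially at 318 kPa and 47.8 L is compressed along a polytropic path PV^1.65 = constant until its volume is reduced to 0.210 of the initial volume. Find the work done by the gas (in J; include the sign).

T₁ = P₁V₁/(nR) = 318×47.8/(2.15×8.314) = 850 K.
Polytropic n=1.65: T₂ = T₁(V₁/V₂)^(n−1) = 850×(4.76)^0.65 = 2350 K; P₂ = P₁(V₁/V₂)^n = 4180 kPa.
W = (P₁V₁−P₂V₂)/(n−1) = (318×47.8−4180×10.0)/0.65 = -41100 J.

-41100 J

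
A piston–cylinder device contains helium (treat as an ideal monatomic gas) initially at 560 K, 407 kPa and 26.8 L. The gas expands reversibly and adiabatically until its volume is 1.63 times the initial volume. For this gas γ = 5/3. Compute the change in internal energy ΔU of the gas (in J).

-4550 J

n = P₁V₁/(RT₁) = 407×26.8/(8.314×560) = 2.34 mol.
Adiabatic: TV^(γ−1) = const ⇒ T₂ = 560×(0.613)^0.667 = 404 K; PV^γ = const ⇒ P₂ = 180 kPa.
For an ideal gas ΔU = nCvΔT with Cv = (3/2)R = 12.5 J/(mol·K).
ΔU = 2.34×12.5×(404−560) = -4550 J.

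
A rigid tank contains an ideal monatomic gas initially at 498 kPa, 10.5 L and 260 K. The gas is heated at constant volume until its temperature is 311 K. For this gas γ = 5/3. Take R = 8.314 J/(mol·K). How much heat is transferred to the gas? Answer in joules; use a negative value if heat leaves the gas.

n = P₁V₁/(RT₁) = 498×10.5/(8.314×260) = 2.42 mol.
Isochoric: V stays 10.5 L; P/T = const ⇒ T₂ = 311 K, P₂ = 596 kPa.
W = 0 (no volume change).
ΔU = nCvΔT = 2.42×12.5×(311−260) = 1540 J.
Q = ΔU = 1540 J.

1540 J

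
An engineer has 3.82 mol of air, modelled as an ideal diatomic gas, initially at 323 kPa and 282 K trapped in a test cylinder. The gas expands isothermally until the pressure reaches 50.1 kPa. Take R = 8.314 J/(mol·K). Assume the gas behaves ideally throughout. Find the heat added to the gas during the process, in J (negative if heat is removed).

V₁ = nRT₁/P₁ = 3.82×8.314×282/323 = 27.7 L.
Isothermal: T stays 282 K; PV = const ⇒ V₂ = 179 L, P₂ = 50.1 kPa.
ΔU = 0 (ideal gas, T constant).
W = nRT ln(V₂/V₁) = 3.82×8.314×282×ln(6.45) = 16700 J.
Q = ΔU + W = 16700 J.

16700 J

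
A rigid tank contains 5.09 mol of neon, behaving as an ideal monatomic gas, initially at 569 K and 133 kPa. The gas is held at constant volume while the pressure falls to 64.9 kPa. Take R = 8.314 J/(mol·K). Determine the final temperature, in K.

278 K

V₁ = nRT₁/P₁ = 5.09×8.314×569/133 = 181 L.
Isochoric: V stays 181 L; P/T = const ⇒ T₂ = 278 K, P₂ = 64.9 kPa.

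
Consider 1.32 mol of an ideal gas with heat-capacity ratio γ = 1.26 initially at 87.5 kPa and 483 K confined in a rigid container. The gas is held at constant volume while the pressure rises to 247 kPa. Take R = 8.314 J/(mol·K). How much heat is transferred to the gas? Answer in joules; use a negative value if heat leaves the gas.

37200 J

V₁ = nRT₁/P₁ = 1.32×8.314×483/87.5 = 60.6 L.
Isochoric: V stays 60.6 L; P/T = const ⇒ T₂ = 1360 K, P₂ = 247 kPa.
W = 0 (no volume change).
ΔU = nCvΔT = 1.32×32.0×(1360−483) = 37200 J.
Q = ΔU = 37200 J.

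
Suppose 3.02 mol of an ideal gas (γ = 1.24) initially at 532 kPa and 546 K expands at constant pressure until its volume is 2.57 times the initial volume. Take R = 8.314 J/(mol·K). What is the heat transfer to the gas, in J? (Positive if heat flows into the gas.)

111000 J

V₁ = nRT₁/P₁ = 3.02×8.314×546/532 = 25.8 L.
Isobaric: P stays 532 kPa; V/T = const ⇒ T₂ = 1400 K, V₂ = 66.2 L.
W = PΔV = 532×(66.2−25.8) kPa·L = 21500 J.
ΔU = nCvΔT = 3.02×34.6×(1400−546) = 89700 J.
Q = ΔU + W = nCpΔT = 111000 J.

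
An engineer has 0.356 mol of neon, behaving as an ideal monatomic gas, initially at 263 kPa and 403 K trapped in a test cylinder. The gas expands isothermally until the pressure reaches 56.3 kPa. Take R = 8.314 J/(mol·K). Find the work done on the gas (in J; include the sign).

-1840 J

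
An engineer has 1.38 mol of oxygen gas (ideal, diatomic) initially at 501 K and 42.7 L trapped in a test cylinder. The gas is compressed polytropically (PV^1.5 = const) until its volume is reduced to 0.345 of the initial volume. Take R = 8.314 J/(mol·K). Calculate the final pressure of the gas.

P₁ = nRT₁/V₁ = 1.38×8.314×501/42.7 = 135 kPa.
Polytropic n=1.5: T₂ = T₁(V₁/V₂)^(n−1) = 501×(2.90)^0.50 = 853 K; P₂ = P₁(V₁/V₂)^n = 664 kPa.

664 kPa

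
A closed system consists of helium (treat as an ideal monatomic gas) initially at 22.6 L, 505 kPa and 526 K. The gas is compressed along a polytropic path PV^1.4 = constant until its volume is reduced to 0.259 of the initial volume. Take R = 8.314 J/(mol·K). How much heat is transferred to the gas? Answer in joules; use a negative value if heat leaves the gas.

-8180 J

n = P₁V₁/(RT₁) = 505×22.6/(8.314×526) = 2.61 mol.
Polytropic n=1.4: T₂ = T₁(V₁/V₂)^(n−1) = 526×(3.86)^0.40 = 903 K; P₂ = P₁(V₁/V₂)^n = 3350 kPa.
W = (P₁V₁−P₂V₂)/(n−1) = (505×22.6−3350×5.85)/0.40 = -20400 J.
ΔU = nCvΔT = 2.61×12.5×(903−526) = 12300 J.
Q = ΔU + W = -8180 J.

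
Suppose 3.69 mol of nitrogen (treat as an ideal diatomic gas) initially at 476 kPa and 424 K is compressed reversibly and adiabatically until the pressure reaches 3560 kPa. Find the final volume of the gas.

V₁ = nRT₁/P₁ = 3.69×8.314×424/476 = 27.3 L.
Adiabatic: T₂/T₁ = (P₂/P₁)^((γ−1)/γ) ⇒ T₂ = 424×(7.48)^0.286 = 753 K; V₂ = 6.49 L.

6.49 L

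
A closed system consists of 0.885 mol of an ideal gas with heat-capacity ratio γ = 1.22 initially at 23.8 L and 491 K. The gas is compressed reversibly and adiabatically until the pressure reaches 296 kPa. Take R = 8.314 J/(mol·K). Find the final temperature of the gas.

P₁ = nRT₁/V₁ = 0.885×8.314×491/23.8 = 152 kPa.
Adiabatic: T₂/T₁ = (P₂/P₁)^((γ−1)/γ) ⇒ T₂ = 491×(1.95)^0.180 = 554 K; V₂ = 13.8 L.

554 K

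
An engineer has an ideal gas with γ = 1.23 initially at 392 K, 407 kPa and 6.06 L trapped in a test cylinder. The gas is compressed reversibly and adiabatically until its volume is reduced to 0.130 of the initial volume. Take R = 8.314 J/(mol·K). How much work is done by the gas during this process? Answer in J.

-6420 J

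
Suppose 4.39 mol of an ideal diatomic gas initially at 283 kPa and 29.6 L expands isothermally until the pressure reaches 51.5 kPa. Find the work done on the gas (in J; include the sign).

-14300 J

T₁ = P₁V₁/(nR) = 283×29.6/(4.39×8.314) = 230 K.
Isothermal: T stays 230 K; PV = const ⇒ V₂ = 163 L, P₂ = 51.5 kPa.
W = nRT ln(V₂/V₁) = 4.39×8.314×230×ln(5.50) = 14300 J.
Work done on the gas = −W_by = -14300 J.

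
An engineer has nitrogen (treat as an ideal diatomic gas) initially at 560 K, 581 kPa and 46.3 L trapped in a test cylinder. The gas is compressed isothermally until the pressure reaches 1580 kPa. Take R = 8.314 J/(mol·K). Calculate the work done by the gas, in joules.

-26900 J

n = P₁V₁/(RT₁) = 581×46.3/(8.314×560) = 5.78 mol.
Isothermal: T stays 560 K; PV = const ⇒ V₂ = 17.0 L, P₂ = 1580 kPa.
W = nRT ln(V₂/V₁) = 5.78×8.314×560×ln(0.368) = -26900 J.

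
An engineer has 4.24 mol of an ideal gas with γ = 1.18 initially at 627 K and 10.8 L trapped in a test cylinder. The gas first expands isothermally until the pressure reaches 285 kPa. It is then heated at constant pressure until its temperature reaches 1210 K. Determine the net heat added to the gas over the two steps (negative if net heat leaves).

P₁ = nRT₁/V₁ = 4.24×8.314×627/10.8 = 2050 kPa.
Step 1 — Isothermal: T stays 627 K; PV = const ⇒ V₂ = 77.6 L, P₂ = 285 kPa.
ΔU = 0 (ideal gas, T constant).
W = nRT ln(V₂/V₁) = 4.24×8.314×627×ln(7.18) = 43600 J.
Q = ΔU + W = 43600 J.
State after step 1: P = 285 kPa, V = 77.6 L, T = 627 K.
Step 2 — Isobaric: P stays 285 kPa; V/T = const ⇒ T₂ = 1210 K, V₂ = 150 L.
W = PΔV = 285×(150−77.6) kPa·L = 20600 J.
ΔU = nCvΔT = 4.24×46.2×(1210−627) = 114000 J.
Q = ΔU + W = nCpΔT = 135000 J.
Net over both steps: W = 64100 J, Q = 178000 J, ΔU = 114000 J.

178000 J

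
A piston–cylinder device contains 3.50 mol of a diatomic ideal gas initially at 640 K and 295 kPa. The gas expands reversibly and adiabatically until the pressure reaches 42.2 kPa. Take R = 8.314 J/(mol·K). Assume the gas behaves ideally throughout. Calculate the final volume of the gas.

V₁ = nRT₁/P₁ = 3.50×8.314×640/295 = 63.1 L.
Adiabatic: T₂/T₁ = (P₂/P₁)^((γ−1)/γ) ⇒ T₂ = 640×(0.143)^0.286 = 367 K; V₂ = 253 L.

253 L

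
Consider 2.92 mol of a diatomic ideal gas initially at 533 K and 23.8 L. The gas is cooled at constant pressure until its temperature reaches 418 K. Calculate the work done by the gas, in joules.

-2790 J

P₁ = nRT₁/V₁ = 2.92×8.314×533/23.8 = 544 kPa.
Isobaric: P stays 544 kPa; V/T = const ⇒ T₂ = 418 K, V₂ = 18.7 L.
W = PΔV = 544×(18.7−23.8) kPa·L = -2790 J.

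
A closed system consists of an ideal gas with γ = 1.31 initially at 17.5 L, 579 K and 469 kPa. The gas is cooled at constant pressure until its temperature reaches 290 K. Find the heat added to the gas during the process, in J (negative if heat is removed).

n = P₁V₁/(RT₁) = 469×17.5/(8.314×579) = 1.70 mol.
Isobaric: P stays 469 kPa; V/T = const ⇒ T₂ = 290 K, V₂ = 8.77 L.
W = PΔV = 469×(8.77−17.5) kPa·L = -4100 J.
ΔU = nCvΔT = 1.70×26.8×(290−579) = -13200 J.
Q = ΔU + W = nCpΔT = -17300 J.

-17300 J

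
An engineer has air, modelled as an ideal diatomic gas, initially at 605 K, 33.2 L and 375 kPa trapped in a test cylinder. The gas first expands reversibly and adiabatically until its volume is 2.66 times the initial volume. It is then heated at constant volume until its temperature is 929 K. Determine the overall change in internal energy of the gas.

16700 J

n = P₁V₁/(RT₁) = 375×33.2/(8.314×605) = 2.48 mol.
Step 1 — Adiabatic: TV^(γ−1) = const ⇒ T₂ = 605×(0.376)^0.400 = 409 K; PV^γ = const ⇒ P₂ = 95.3 kPa.
ΔU = nCvΔT = 2.48×20.8×(409−605) = -10100 J.
Q = 0 for an adiabatic process, so W = −ΔU = 10100 J.
State after step 1: P = 95.3 kPa, V = 88.3 L, T = 409 K.
Step 2 — Isochoric: V stays 88.3 L; P/T = const ⇒ T₂ = 929 K, P₂ = 216 kPa.
W = 0 (no volume change).
ΔU = nCvΔT = 2.48×20.8×(929−409) = 26700 J.
Q = ΔU = 26700 J.
Net over both steps: W = 10100 J, Q = 26700 J, ΔU = 16700 J.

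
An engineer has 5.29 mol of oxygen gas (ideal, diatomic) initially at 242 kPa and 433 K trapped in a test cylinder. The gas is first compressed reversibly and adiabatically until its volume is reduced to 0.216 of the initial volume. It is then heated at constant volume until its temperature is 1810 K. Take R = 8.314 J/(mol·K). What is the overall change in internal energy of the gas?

V₁ = nRT₁/P₁ = 5.29×8.314×433/242 = 78.7 L.
Step 1 — Adiabatic: TV^(γ−1) = const ⇒ T₂ = 433×(4.63)^0.400 = 799 K; PV^γ = const ⇒ P₂ = 2070 kPa.
ΔU = nCvΔT = 5.29×20.8×(799−433) = 40300 J.
Q = 0 for an adiabatic process, so W = −ΔU = -40300 J.
State after step 1: P = 2070 kPa, V = 17.0 L, T = 799 K.
Step 2 — Isochoric: V stays 17.0 L; P/T = const ⇒ T₂ = 1810 K, P₂ = 4680 kPa.
W = 0 (no volume change).
ΔU = nCvΔT = 5.29×20.8×(1810−799) = 111000 J.
Q = ΔU = 111000 J.
Net over both steps: W = -40300 J, Q = 111000 J, ΔU = 151000 J.

151000 J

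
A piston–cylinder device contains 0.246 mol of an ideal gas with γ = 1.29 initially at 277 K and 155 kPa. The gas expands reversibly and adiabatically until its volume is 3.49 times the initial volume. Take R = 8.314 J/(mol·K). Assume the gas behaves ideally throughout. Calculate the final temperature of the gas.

V₁ = nRT₁/P₁ = 0.246×8.314×277/155 = 3.66 L.
Adiabatic: TV^(γ−1) = const ⇒ T₂ = 277×(0.287)^0.290 = 193 K; PV^γ = const ⇒ P₂ = 30.9 kPa.

193 K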